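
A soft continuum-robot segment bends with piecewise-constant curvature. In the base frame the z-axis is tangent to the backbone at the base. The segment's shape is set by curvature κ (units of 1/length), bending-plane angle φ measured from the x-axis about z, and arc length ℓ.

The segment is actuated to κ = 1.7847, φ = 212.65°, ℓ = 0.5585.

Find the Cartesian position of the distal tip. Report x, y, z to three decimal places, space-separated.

θ = κ·ℓ = 1.7847 × 0.5585 = 0.99675 rad
ρ = (1 − cos θ)/κ = (1 − 0.54303)/1.7847 = 0.25605
z = sin θ / κ = 0.83971/1.7847 = 0.47051
x = ρ cos φ = 0.25605 × cos(212.65°) = -0.21559
y = ρ sin φ = 0.25605 × sin(212.65°) = -0.13814

-0.216 -0.138 0.471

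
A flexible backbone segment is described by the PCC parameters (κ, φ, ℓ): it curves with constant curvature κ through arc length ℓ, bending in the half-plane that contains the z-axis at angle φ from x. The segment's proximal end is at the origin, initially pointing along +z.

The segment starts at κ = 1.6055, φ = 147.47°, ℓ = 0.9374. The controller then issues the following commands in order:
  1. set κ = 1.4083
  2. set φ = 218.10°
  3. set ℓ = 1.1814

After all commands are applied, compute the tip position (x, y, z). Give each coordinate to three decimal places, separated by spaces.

-0.611 -0.479 0.707

initial: κ=1.6055, φ=147.47°, ℓ=0.9374
cmd 1: set κ=1.4083 → (κ,φ,ℓ)=(1.4083,147.47°,0.9374) → tip=(-0.4502,0.2871,0.6879)
cmd 2: set φ=218.10° → (κ,φ,ℓ)=(1.4083,218.10°,0.9374) → tip=(-0.4202,-0.3295,0.6879)
cmd 3: set ℓ=1.1814 → (κ,φ,ℓ)=(1.4083,218.10°,1.1814) → tip=(-0.6107,-0.4788,0.7070)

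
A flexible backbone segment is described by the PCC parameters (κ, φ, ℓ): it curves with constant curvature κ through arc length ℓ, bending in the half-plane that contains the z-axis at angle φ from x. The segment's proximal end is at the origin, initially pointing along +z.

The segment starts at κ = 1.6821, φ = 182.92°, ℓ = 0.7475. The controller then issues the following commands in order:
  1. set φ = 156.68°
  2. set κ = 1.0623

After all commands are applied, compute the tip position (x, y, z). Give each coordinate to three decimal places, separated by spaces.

initial: κ=1.6821, φ=182.92°, ℓ=0.7475
cmd 1: set φ=156.68° → (κ,φ,ℓ)=(1.6821,156.68°,0.7475) → tip=(-0.3776,0.1628,0.5655)
cmd 2: set κ=1.0623 → (κ,φ,ℓ)=(1.0623,156.68°,0.7475) → tip=(-0.2585,0.1114,0.6714)

-0.259 0.111 0.671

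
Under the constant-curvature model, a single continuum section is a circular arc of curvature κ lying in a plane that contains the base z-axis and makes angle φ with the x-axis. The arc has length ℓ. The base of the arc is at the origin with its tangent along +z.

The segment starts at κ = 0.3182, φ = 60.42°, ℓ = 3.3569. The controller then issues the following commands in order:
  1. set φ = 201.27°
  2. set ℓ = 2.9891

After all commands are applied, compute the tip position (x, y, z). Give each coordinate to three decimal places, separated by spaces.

-1.228 -0.478 2.558

initial: κ=0.3182, φ=60.42°, ℓ=3.3569
cmd 1: set φ=201.27° → (κ,φ,ℓ)=(0.3182,201.27°,3.3569) → tip=(-1.5178,-0.5908,2.7540)
cmd 2: set ℓ=2.9891 → (κ,φ,ℓ)=(0.3182,201.27°,2.9891) → tip=(-1.2278,-0.4780,2.5584)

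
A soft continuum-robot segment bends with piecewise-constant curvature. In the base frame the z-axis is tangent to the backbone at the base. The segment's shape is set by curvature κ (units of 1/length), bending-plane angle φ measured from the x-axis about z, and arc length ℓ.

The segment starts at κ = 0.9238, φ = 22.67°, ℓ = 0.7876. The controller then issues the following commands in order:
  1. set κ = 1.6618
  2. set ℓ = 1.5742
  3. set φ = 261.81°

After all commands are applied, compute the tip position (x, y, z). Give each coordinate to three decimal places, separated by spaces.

initial: κ=0.9238, φ=22.67°, ℓ=0.7876
cmd 1: set κ=1.6618 → (κ,φ,ℓ)=(1.6618,22.67°,0.7876) → tip=(0.4115,0.1719,0.5812)
cmd 2: set ℓ=1.5742 → (κ,φ,ℓ)=(1.6618,22.67°,1.5742) → tip=(1.0356,0.4326,0.3019)
cmd 3: set φ=261.81° → (κ,φ,ℓ)=(1.6618,261.81°,1.5742) → tip=(-0.1599,-1.1108,0.3019)

-0.160 -1.111 0.302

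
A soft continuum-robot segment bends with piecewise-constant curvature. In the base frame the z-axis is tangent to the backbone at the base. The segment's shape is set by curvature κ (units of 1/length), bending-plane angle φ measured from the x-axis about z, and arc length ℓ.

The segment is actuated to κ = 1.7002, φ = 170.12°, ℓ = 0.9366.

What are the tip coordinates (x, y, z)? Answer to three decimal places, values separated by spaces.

-0.592 0.103 0.588

θ = κ·ℓ = 1.7002 × 0.9366 = 1.59241 rad
ρ = (1 − cos θ)/κ = (1 − -0.02161)/1.7002 = 0.60088
z = sin θ / κ = 0.99977/1.7002 = 0.58803
x = ρ cos φ = 0.60088 × cos(170.12°) = -0.59196
y = ρ sin φ = 0.60088 × sin(170.12°) = 0.10310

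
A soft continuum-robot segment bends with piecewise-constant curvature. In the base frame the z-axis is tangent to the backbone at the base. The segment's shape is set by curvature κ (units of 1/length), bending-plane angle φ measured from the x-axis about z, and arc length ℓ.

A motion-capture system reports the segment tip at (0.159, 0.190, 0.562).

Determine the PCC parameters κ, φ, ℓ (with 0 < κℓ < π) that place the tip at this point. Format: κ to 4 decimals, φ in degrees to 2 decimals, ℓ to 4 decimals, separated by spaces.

1.3135 50.08 0.6322

ρ = √(x²+y²) = √(0.159² + 0.190²) = 0.24775
φ = atan2(y, x) mod 360° = atan2(0.190, 0.159) = 50.0760°
|p|² = ρ² + z² = 0.24775² + 0.562² = 0.37723
κ = 2ρ / |p|² = 2×0.24775 / 0.37723 = 1.31355
θ = 2·atan2(ρ, z) = 2·atan2(0.24775, 0.562) = 0.83042 rad
ℓ = θ/κ = 0.83042/1.31355 = 0.63220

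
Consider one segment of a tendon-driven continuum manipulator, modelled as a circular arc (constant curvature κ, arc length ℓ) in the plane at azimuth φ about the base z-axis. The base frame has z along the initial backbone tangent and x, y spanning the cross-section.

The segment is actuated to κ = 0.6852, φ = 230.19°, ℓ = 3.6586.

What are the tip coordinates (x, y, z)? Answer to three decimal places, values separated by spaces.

θ = κ·ℓ = 0.6852 × 3.6586 = 2.50687 rad
ρ = (1 − cos θ)/κ = (1 − -0.80524)/0.6852 = 2.63461
z = sin θ / κ = 0.59295/0.6852 = 0.86537
x = ρ cos φ = 2.63461 × cos(230.19°) = -1.68680
y = ρ sin φ = 2.63461 × sin(230.19°) = -2.02384

-1.687 -2.024 0.865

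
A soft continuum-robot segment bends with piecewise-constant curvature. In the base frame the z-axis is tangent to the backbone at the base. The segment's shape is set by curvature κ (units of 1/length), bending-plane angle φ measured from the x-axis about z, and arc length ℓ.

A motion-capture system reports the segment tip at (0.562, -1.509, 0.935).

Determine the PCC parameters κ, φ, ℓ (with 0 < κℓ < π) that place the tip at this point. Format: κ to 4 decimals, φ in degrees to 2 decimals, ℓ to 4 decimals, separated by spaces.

0.9289 290.43 2.2495

ρ = √(x²+y²) = √(0.562² + -1.509²) = 1.61026
φ = atan2(y, x) mod 360° = atan2(-1.509, 0.562) = 290.4269°
|p|² = ρ² + z² = 1.61026² + 0.935² = 3.46715
κ = 2ρ / |p|² = 2×1.61026 / 3.46715 = 0.92886
θ = 2·atan2(ρ, z) = 2·atan2(1.61026, 0.935) = 2.08945 rad
ℓ = θ/κ = 2.08945/0.92886 = 2.24947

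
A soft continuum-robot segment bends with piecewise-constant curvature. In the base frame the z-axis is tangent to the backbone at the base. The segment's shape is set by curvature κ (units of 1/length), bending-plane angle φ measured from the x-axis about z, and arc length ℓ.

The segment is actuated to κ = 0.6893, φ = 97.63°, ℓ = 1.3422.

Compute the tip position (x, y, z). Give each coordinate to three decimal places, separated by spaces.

θ = κ·ℓ = 0.6893 × 1.3422 = 0.92518 rad
ρ = (1 − cos θ)/κ = (1 − 0.60169)/0.6893 = 0.57784
z = sin θ / κ = 0.79873/0.6893 = 1.15875
x = ρ cos φ = 0.57784 × cos(97.63°) = -0.07672
y = ρ sin φ = 0.57784 × sin(97.63°) = 0.57273

-0.077 0.573 1.159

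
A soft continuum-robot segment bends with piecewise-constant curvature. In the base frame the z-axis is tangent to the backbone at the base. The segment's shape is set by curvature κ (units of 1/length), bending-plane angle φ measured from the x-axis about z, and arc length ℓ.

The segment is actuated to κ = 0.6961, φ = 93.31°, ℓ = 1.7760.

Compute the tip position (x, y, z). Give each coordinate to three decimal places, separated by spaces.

θ = κ·ℓ = 0.6961 × 1.7760 = 1.23627 rad
ρ = (1 − cos θ)/κ = (1 − 0.32832)/0.6961 = 0.96492
z = sin θ / κ = 0.94457/0.6961 = 1.35694
x = ρ cos φ = 0.96492 × cos(93.31°) = -0.05571
y = ρ sin φ = 0.96492 × sin(93.31°) = 0.96331

-0.056 0.963 1.357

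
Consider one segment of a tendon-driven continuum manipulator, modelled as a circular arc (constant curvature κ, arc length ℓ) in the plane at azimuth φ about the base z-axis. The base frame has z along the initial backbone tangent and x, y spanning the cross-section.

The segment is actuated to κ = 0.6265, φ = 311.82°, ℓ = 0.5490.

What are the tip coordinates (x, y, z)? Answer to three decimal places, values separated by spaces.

θ = κ·ℓ = 0.6265 × 0.5490 = 0.34395 rad
ρ = (1 − cos θ)/κ = (1 − 0.94143)/0.6265 = 0.09349
z = sin θ / κ = 0.33721/0.6265 = 0.53824
x = ρ cos φ = 0.09349 × cos(311.82°) = 0.06234
y = ρ sin φ = 0.09349 × sin(311.82°) = -0.06967

0.062 -0.070 0.538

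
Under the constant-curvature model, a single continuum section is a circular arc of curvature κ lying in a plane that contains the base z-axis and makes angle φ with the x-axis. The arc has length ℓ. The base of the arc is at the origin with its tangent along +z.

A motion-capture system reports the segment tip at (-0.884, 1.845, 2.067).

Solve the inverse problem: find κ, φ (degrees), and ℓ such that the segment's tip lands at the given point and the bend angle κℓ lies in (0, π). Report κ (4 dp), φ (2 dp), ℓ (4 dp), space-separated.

ρ = √(x²+y²) = √(-0.884² + 1.845²) = 2.04584
φ = atan2(y, x) mod 360° = atan2(1.845, -0.884) = 115.6006°
|p|² = ρ² + z² = 2.04584² + 2.067² = 8.45797
κ = 2ρ / |p|² = 2×2.04584 / 8.45797 = 0.48377
θ = 2·atan2(ρ, z) = 2·atan2(2.04584, 2.067) = 1.56051 rad
ℓ = θ/κ = 1.56051/0.48377 = 3.22574

0.4838 115.60 3.2257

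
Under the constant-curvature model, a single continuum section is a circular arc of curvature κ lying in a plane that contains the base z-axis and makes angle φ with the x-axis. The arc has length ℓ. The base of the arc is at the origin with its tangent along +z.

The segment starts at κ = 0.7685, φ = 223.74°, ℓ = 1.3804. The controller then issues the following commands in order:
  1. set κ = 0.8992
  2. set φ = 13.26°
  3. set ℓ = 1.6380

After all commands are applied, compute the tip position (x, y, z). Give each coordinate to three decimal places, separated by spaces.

initial: κ=0.7685, φ=223.74°, ℓ=1.3804
cmd 1: set κ=0.8992 → (κ,φ,ℓ)=(0.8992,223.74°,1.3804) → tip=(-0.5435,-0.5201,1.0523)
cmd 2: set φ=13.26° → (κ,φ,ℓ)=(0.8992,13.26°,1.3804) → tip=(0.7322,0.1725,1.0523)
cmd 3: set ℓ=1.6380 → (κ,φ,ℓ)=(0.8992,13.26°,1.6380) → tip=(0.9766,0.2301,1.1068)

0.977 0.230 1.107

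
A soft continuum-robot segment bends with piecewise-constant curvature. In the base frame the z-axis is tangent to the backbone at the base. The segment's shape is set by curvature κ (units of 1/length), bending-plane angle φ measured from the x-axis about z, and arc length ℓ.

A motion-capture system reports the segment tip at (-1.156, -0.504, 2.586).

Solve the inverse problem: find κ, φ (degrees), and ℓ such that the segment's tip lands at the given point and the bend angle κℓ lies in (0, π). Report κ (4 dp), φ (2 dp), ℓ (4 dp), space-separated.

0.3047 203.56 2.9782

ρ = √(x²+y²) = √(-1.156² + -0.504²) = 1.26109
φ = atan2(y, x) mod 360° = atan2(-0.504, -1.156) = 203.5565°
|p|² = ρ² + z² = 1.26109² + 2.586² = 8.27775
κ = 2ρ / |p|² = 2×1.26109 / 8.27775 = 0.30469
θ = 2·atan2(ρ, z) = 2·atan2(1.26109, 2.586) = 0.90746 rad
ℓ = θ/κ = 0.90746/0.30469 = 2.97825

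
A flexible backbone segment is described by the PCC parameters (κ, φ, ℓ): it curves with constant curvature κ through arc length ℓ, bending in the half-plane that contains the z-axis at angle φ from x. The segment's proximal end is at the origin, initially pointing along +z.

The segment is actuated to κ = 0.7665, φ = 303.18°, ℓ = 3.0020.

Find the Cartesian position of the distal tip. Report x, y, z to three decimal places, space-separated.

1.190 -1.820 0.972

θ = κ·ℓ = 0.7665 × 3.0020 = 2.30103 rad
ρ = (1 − cos θ)/κ = (1 − -0.66705)/0.7665 = 2.17488
z = sin θ / κ = 0.74502/0.7665 = 0.97197
x = ρ cos φ = 2.17488 × cos(303.18°) = 1.19025
y = ρ sin φ = 2.17488 × sin(303.18°) = -1.82028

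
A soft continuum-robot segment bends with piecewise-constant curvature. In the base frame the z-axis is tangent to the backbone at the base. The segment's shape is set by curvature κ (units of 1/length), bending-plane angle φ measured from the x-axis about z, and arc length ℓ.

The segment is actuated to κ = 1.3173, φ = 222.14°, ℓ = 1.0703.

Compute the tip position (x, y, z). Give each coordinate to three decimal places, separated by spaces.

-0.473 -0.428 0.749

θ = κ·ℓ = 1.3173 × 1.0703 = 1.40991 rad
ρ = (1 − cos θ)/κ = (1 − 0.16020)/1.3173 = 0.63752
z = sin θ / κ = 0.98709/1.3173 = 0.74932
x = ρ cos φ = 0.63752 × cos(222.14°) = -0.47272
y = ρ sin φ = 0.63752 × sin(222.14°) = -0.42774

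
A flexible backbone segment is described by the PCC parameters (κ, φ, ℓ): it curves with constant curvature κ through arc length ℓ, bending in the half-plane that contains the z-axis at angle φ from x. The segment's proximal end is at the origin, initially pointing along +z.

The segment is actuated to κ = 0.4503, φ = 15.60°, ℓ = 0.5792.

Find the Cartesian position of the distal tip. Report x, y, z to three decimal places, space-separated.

θ = κ·ℓ = 0.4503 × 0.5792 = 0.26081 rad
ρ = (1 − cos θ)/κ = (1 − 0.96618)/0.4503 = 0.07510
z = sin θ / κ = 0.25787/0.4503 = 0.57266
x = ρ cos φ = 0.07510 × cos(15.60°) = 0.07234
y = ρ sin φ = 0.07510 × sin(15.60°) = 0.02020

0.072 0.020 0.573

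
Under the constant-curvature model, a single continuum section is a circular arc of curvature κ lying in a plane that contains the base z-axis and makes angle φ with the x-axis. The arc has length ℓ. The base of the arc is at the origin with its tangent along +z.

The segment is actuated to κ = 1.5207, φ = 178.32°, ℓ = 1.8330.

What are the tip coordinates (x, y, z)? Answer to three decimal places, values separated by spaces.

-1.274 0.037 0.228

θ = κ·ℓ = 1.5207 × 1.8330 = 2.78744 rad
ρ = (1 − cos θ)/κ = (1 − -0.93794)/1.5207 = 1.27437
z = sin θ / κ = 0.34679/1.5207 = 0.22805
x = ρ cos φ = 1.27437 × cos(178.32°) = -1.27383
y = ρ sin φ = 1.27437 × sin(178.32°) = 0.03736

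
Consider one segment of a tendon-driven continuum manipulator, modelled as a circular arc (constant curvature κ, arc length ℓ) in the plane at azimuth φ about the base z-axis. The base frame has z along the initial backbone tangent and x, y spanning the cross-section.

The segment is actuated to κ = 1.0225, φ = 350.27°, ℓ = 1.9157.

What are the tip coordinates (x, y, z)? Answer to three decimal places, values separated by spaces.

1.329 -0.228 0.905

θ = κ·ℓ = 1.0225 × 1.9157 = 1.95880 rad
ρ = (1 − cos θ)/κ = (1 − -0.37834)/1.0225 = 1.34801
z = sin θ / κ = 0.92566/1.0225 = 0.90530
x = ρ cos φ = 1.34801 × cos(350.27°) = 1.32862
y = ρ sin φ = 1.34801 × sin(350.27°) = -0.22782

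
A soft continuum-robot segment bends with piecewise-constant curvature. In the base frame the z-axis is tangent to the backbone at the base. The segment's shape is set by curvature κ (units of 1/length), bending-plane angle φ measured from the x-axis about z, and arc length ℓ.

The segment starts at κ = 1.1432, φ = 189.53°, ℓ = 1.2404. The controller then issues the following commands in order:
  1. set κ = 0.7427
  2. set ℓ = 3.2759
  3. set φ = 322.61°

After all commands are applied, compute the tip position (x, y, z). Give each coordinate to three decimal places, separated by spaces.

1.882 -1.438 0.876

initial: κ=1.1432, φ=189.53°, ℓ=1.2404
cmd 1: set κ=0.7427 → (κ,φ,ℓ)=(0.7427,189.53°,1.2404) → tip=(-0.5247,-0.0881,1.0722)
cmd 2: set ℓ=3.2759 → (κ,φ,ℓ)=(0.7427,189.53°,3.2759) → tip=(-2.3361,-0.3922,0.8762)
cmd 3: set φ=322.61° → (κ,φ,ℓ)=(0.7427,322.61°,3.2759) → tip=(1.8820,-1.4384,0.8762)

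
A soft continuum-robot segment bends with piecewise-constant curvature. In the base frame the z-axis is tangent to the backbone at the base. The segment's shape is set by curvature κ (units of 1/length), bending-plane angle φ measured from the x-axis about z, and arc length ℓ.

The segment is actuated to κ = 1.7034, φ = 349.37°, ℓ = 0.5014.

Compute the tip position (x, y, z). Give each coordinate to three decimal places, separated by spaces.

θ = κ·ℓ = 1.7034 × 0.5014 = 0.85408 rad
ρ = (1 − cos θ)/κ = (1 − 0.65691)/1.7034 = 0.20142
z = sin θ / κ = 0.75397/1.7034 = 0.44263
x = ρ cos φ = 0.20142 × cos(349.37°) = 0.19796
y = ρ sin φ = 0.20142 × sin(349.37°) = -0.03715

0.198 -0.037 0.443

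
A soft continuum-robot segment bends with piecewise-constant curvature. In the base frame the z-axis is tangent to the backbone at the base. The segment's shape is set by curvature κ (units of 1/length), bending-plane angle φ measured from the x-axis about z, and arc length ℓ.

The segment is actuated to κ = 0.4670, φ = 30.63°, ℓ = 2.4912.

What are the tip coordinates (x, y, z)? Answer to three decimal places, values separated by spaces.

1.112 0.659 1.966

θ = κ·ℓ = 0.4670 × 2.4912 = 1.16339 rad
ρ = (1 − cos θ)/κ = (1 − 0.39623)/0.4670 = 1.29287
z = sin θ / κ = 0.91815/0.4670 = 1.96606
x = ρ cos φ = 1.29287 × cos(30.63°) = 1.11248
y = ρ sin φ = 1.29287 × sin(30.63°) = 0.65871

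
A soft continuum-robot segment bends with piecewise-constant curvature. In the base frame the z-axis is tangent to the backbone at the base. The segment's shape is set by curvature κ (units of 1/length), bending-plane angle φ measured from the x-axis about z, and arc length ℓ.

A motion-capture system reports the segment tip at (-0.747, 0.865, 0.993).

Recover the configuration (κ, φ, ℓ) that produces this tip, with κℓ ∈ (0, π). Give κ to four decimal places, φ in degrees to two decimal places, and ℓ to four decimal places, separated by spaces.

0.9972 130.81 1.7158

ρ = √(x²+y²) = √(-0.747² + 0.865²) = 1.14291
φ = atan2(y, x) mod 360° = atan2(0.865, -0.747) = 130.8134°
|p|² = ρ² + z² = 1.14291² + 0.993² = 2.29228
κ = 2ρ / |p|² = 2×1.14291 / 2.29228 = 0.99718
θ = 2·atan2(ρ, z) = 2·atan2(1.14291, 0.993) = 1.71093 rad
ℓ = θ/κ = 1.71093/0.99718 = 1.71578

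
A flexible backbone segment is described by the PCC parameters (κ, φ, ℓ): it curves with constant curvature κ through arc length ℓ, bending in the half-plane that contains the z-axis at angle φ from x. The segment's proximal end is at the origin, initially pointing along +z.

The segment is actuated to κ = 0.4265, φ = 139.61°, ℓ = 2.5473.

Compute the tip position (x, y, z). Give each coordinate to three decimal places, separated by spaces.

-0.954 0.812 2.075

θ = κ·ℓ = 0.4265 × 2.5473 = 1.08642 rad
ρ = (1 − cos θ)/κ = (1 − 0.46565)/0.4265 = 1.25286
z = sin θ / κ = 0.88497/0.4265 = 2.07495
x = ρ cos φ = 1.25286 × cos(139.61°) = -0.95425
y = ρ sin φ = 1.25286 × sin(139.61°) = 0.81184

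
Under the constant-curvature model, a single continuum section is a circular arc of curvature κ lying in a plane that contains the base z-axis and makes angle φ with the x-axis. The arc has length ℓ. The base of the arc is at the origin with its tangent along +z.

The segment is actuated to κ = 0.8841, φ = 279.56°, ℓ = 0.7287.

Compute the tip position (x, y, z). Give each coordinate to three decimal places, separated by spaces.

θ = κ·ℓ = 0.8841 × 0.7287 = 0.64424 rad
ρ = (1 − cos θ)/κ = (1 − 0.79955)/0.8841 = 0.22672
z = sin θ / κ = 0.60059/0.8841 = 0.67933
x = ρ cos φ = 0.22672 × cos(279.56°) = 0.03765
y = ρ sin φ = 0.22672 × sin(279.56°) = -0.22357

0.038 -0.224 0.679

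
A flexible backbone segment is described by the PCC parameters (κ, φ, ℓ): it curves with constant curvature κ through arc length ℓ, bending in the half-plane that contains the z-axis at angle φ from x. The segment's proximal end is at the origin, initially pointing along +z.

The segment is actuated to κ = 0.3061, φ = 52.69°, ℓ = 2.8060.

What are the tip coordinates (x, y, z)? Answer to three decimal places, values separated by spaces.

θ = κ·ℓ = 0.3061 × 2.8060 = 0.85892 rad
ρ = (1 − cos θ)/κ = (1 − 0.65326)/0.3061 = 1.13277
z = sin θ / κ = 0.75714/0.3061 = 2.47349
x = ρ cos φ = 1.13277 × cos(52.69°) = 0.68660
y = ρ sin φ = 1.13277 × sin(52.69°) = 0.90097

0.687 0.901 2.473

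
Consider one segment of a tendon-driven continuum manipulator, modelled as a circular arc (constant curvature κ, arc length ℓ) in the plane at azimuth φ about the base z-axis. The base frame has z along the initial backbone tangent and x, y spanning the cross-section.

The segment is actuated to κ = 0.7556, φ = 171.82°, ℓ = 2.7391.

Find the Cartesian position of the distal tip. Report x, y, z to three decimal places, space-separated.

-1.937 0.278 1.162

θ = κ·ℓ = 0.7556 × 2.7391 = 2.06966 rad
ρ = (1 − cos θ)/κ = (1 − -0.47843)/0.7556 = 1.95663
z = sin θ / κ = 0.87812/0.7556 = 1.16216
x = ρ cos φ = 1.95663 × cos(171.82°) = -1.93673
y = ρ sin φ = 1.95663 × sin(171.82°) = 0.27840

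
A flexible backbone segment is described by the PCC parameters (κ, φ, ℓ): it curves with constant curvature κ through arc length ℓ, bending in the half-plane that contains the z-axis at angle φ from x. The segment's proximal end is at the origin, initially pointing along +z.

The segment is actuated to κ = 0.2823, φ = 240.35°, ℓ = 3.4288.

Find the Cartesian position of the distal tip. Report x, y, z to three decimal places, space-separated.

θ = κ·ℓ = 0.2823 × 3.4288 = 0.96795 rad
ρ = (1 − cos θ)/κ = (1 − 0.56699)/0.2823 = 1.53387
z = sin θ / κ = 0.82373/0.2823 = 2.91791
x = ρ cos φ = 1.53387 × cos(240.35°) = -0.75881
y = ρ sin φ = 1.53387 × sin(240.35°) = -1.33303

-0.759 -1.333 2.918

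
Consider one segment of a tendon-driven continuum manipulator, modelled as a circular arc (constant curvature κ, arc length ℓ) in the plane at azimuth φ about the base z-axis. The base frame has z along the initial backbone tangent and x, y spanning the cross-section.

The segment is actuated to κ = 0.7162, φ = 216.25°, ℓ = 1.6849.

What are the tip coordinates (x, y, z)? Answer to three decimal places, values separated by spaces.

θ = κ·ℓ = 0.7162 × 1.6849 = 1.20673 rad
ρ = (1 − cos θ)/κ = (1 − 0.35608)/0.7162 = 0.89908
z = sin θ / κ = 0.93445/0.7162 = 1.30474
x = ρ cos φ = 0.89908 × cos(216.25°) = -0.72506
y = ρ sin φ = 0.89908 × sin(216.25°) = -0.53163

-0.725 -0.532 1.305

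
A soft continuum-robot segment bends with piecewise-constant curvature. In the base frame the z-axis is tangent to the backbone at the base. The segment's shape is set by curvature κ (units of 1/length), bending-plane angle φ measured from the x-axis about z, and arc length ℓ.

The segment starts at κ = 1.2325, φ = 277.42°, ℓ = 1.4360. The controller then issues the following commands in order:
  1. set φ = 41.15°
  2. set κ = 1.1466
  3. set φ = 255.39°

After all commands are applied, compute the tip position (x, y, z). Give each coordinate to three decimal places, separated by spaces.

initial: κ=1.2325, φ=277.42°, ℓ=1.4360
cmd 1: set φ=41.15° → (κ,φ,ℓ)=(1.2325,41.15°,1.4360) → tip=(0.7318,0.6395,0.7953)
cmd 2: set κ=1.1466 → (κ,φ,ℓ)=(1.1466,41.15°,1.4360) → tip=(0.7064,0.6173,0.8696)
cmd 3: set φ=255.39° → (κ,φ,ℓ)=(1.1466,255.39°,1.4360) → tip=(-0.2366,-0.9078,0.8696)

-0.237 -0.908 0.870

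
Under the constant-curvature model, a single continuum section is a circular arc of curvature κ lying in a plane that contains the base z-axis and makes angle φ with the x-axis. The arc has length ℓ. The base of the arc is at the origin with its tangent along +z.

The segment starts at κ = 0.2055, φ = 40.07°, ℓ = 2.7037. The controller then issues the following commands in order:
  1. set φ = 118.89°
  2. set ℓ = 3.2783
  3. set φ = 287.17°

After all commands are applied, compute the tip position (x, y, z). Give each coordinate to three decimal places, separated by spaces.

initial: κ=0.2055, φ=40.07°, ℓ=2.7037
cmd 1: set φ=118.89° → (κ,φ,ℓ)=(0.2055,118.89°,2.7037) → tip=(-0.3536,0.6409,2.5667)
cmd 2: set ℓ=3.2783 → (κ,φ,ℓ)=(0.2055,118.89°,3.2783) → tip=(-0.5136,0.9308,3.0359)
cmd 3: set φ=287.17° → (κ,φ,ℓ)=(0.2055,287.17°,3.2783) → tip=(0.3138,-1.0158,3.0359)

0.314 -1.016 3.036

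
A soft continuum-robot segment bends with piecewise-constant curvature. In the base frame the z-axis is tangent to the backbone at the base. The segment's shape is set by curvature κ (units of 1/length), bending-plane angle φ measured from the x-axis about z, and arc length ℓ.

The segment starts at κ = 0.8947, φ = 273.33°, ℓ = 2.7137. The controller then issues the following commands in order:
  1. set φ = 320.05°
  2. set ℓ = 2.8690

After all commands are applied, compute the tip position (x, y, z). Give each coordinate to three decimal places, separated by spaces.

1.576 -1.320 0.608

initial: κ=0.8947, φ=273.33°, ℓ=2.7137
cmd 1: set φ=320.05° → (κ,φ,ℓ)=(0.8947,320.05°,2.7137) → tip=(1.5046,-1.2603,0.7316)
cmd 2: set ℓ=2.8690 → (κ,φ,ℓ)=(0.8947,320.05°,2.8690) → tip=(1.5760,-1.3201,0.6076)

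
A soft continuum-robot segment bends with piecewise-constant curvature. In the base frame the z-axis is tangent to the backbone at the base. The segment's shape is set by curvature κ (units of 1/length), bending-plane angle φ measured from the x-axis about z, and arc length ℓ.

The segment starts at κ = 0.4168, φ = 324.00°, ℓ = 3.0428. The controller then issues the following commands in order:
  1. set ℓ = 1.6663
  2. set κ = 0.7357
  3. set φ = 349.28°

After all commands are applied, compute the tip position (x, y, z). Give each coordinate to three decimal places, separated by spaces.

initial: κ=0.4168, φ=324.00°, ℓ=3.0428
cmd 1: set ℓ=1.6663 → (κ,φ,ℓ)=(0.4168,324.00°,1.6663) → tip=(0.4496,-0.3267,1.5355)
cmd 2: set κ=0.7357 → (κ,φ,ℓ)=(0.7357,324.00°,1.6663) → tip=(0.7279,-0.5288,1.2792)
cmd 3: set φ=349.28° → (κ,φ,ℓ)=(0.7357,349.28°,1.6663) → tip=(0.8840,-0.1673,1.2792)

0.884 -0.167 1.279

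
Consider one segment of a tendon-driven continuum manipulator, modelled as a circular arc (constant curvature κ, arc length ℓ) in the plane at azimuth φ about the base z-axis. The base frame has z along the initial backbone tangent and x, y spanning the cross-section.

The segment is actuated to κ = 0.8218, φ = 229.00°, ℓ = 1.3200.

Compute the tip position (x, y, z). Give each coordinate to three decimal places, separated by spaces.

-0.425 -0.489 1.076

θ = κ·ℓ = 0.8218 × 1.3200 = 1.08478 rad
ρ = (1 − cos θ)/κ = (1 − 0.46711)/0.8218 = 0.64844
z = sin θ / κ = 0.88420/0.8218 = 1.07593
x = ρ cos φ = 0.64844 × cos(229.00°) = -0.42542
y = ρ sin φ = 0.64844 × sin(229.00°) = -0.48939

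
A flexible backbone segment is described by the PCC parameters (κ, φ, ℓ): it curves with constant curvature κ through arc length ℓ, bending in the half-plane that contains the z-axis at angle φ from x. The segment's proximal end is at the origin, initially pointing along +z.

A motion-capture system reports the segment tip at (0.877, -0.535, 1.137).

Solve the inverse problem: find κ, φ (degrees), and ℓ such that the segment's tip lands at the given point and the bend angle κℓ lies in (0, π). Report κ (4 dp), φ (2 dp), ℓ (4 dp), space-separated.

0.8750 328.62 1.6794

ρ = √(x²+y²) = √(0.877² + -0.535²) = 1.02730
φ = atan2(y, x) mod 360° = atan2(-0.535, 0.877) = 328.6154°
|p|² = ρ² + z² = 1.02730² + 1.137² = 2.34812
κ = 2ρ / |p|² = 2×1.02730 / 2.34812 = 0.87500
θ = 2·atan2(ρ, z) = 2·atan2(1.02730, 1.137) = 1.46951 rad
ℓ = θ/κ = 1.46951/0.87500 = 1.67944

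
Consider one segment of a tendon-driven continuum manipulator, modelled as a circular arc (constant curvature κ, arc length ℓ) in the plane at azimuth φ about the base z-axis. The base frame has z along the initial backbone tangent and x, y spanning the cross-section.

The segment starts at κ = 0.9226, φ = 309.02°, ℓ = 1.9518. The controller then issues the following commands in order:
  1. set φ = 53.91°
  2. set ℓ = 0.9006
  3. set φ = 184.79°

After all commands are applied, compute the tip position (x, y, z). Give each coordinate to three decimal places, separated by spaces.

-0.352 -0.029 0.800

initial: κ=0.9226, φ=309.02°, ℓ=1.9518
cmd 1: set φ=53.91° → (κ,φ,ℓ)=(0.9226,53.91°,1.9518) → tip=(0.7840,1.0755,1.0554)
cmd 2: set ℓ=0.9006 → (κ,φ,ℓ)=(0.9226,53.91°,0.9006) → tip=(0.2080,0.2853,0.8005)
cmd 3: set φ=184.79° → (κ,φ,ℓ)=(0.9226,184.79°,0.9006) → tip=(-0.3519,-0.0295,0.8005)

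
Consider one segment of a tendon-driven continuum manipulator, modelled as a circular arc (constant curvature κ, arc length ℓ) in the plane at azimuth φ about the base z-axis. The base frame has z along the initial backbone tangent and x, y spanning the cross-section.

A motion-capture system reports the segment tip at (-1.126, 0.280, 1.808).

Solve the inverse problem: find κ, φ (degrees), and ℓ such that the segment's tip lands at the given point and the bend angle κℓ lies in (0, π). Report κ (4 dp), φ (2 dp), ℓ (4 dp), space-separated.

ρ = √(x²+y²) = √(-1.126² + 0.280²) = 1.16029
φ = atan2(y, x) mod 360° = atan2(0.280, -1.126) = 166.0356°
|p|² = ρ² + z² = 1.16029² + 1.808² = 4.61514
κ = 2ρ / |p|² = 2×1.16029 / 4.61514 = 0.50282
θ = 2·atan2(ρ, z) = 2·atan2(1.16029, 1.808) = 1.14111 rad
ℓ = θ/κ = 1.14111/0.50282 = 2.26943

0.5028 166.04 2.2694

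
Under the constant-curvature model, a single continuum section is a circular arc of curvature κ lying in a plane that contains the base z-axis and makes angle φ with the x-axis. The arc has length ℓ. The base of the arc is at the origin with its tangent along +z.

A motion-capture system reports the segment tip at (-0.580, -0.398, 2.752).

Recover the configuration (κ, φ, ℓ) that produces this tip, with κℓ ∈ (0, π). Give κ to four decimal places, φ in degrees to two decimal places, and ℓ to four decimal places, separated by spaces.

0.1744 214.46 2.8703

ρ = √(x²+y²) = √(-0.580² + -0.398²) = 0.70342
φ = atan2(y, x) mod 360° = atan2(-0.398, -0.580) = 214.4582°
|p|² = ρ² + z² = 0.70342² + 2.752² = 8.06831
κ = 2ρ / |p|² = 2×0.70342 / 8.06831 = 0.17437
θ = 2·atan2(ρ, z) = 2·atan2(0.70342, 2.752) = 0.50049 rad
ℓ = θ/κ = 0.50049/0.17437 = 2.87034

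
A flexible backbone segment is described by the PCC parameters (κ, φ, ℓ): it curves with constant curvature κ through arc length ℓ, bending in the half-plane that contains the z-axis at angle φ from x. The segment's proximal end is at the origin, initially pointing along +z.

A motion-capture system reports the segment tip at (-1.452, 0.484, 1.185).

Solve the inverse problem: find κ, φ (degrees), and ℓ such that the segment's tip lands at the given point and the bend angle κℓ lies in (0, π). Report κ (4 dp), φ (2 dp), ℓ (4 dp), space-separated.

ρ = √(x²+y²) = √(-1.452² + 0.484²) = 1.53054
φ = atan2(y, x) mod 360° = atan2(0.484, -1.452) = 161.5651°
|p|² = ρ² + z² = 1.53054² + 1.185² = 3.74679
κ = 2ρ / |p|² = 2×1.53054 / 3.74679 = 0.81699
θ = 2·atan2(ρ, z) = 2·atan2(1.53054, 1.185) = 1.82393 rad
ℓ = θ/κ = 1.82393/0.81699 = 2.23250

0.8170 161.57 2.2325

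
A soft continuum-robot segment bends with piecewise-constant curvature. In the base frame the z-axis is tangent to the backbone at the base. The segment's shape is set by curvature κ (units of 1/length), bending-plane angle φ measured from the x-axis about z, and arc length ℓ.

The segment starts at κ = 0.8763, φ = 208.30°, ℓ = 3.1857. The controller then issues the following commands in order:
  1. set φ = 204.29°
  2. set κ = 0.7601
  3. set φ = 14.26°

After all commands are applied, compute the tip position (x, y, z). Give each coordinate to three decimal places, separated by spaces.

2.234 0.568 0.868

initial: κ=0.8763, φ=208.30°, ℓ=3.1857
cmd 1: set φ=204.29° → (κ,φ,ℓ)=(0.8763,204.29°,3.1857) → tip=(-2.0172,-0.9104,0.3913)
cmd 2: set κ=0.7601 → (κ,φ,ℓ)=(0.7601,204.29°,3.1857) → tip=(-2.1006,-0.9480,0.8676)
cmd 3: set φ=14.26° → (κ,φ,ℓ)=(0.7601,14.26°,3.1857) → tip=(2.2336,0.5677,0.8676)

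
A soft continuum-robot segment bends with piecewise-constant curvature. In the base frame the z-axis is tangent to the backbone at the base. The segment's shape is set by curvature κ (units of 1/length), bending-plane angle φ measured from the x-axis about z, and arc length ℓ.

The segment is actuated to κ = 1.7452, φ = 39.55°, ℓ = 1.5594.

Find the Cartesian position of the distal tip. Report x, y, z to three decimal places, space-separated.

θ = κ·ℓ = 1.7452 × 1.5594 = 2.72146 rad
ρ = (1 − cos θ)/κ = (1 − -0.91304)/1.7452 = 1.09617
z = sin θ / κ = 0.40788/1.7452 = 0.23371
x = ρ cos φ = 1.09617 × cos(39.55°) = 0.84522
y = ρ sin φ = 1.09617 × sin(39.55°) = 0.69799

0.845 0.698 0.234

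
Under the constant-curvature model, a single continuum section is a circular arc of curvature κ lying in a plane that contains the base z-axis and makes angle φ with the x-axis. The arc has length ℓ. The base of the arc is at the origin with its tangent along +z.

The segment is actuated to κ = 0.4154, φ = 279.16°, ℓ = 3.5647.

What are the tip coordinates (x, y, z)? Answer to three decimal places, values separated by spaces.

θ = κ·ℓ = 0.4154 × 3.5647 = 1.48078 rad
ρ = (1 − cos θ)/κ = (1 − 0.08990)/0.4154 = 2.19090
z = sin θ / κ = 0.99595/0.4154 = 2.39757
x = ρ cos φ = 2.19090 × cos(279.16°) = 0.34877
y = ρ sin φ = 2.19090 × sin(279.16°) = -2.16296

0.349 -2.163 2.398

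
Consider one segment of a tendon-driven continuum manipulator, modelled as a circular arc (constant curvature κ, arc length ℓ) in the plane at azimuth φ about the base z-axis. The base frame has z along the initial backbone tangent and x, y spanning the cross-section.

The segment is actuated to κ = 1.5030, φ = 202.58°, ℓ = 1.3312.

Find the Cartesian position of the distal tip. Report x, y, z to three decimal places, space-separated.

θ = κ·ℓ = 1.5030 × 1.3312 = 2.00079 rad
ρ = (1 − cos θ)/κ = (1 − -0.41687)/1.5030 = 0.94269
z = sin θ / κ = 0.90897/1.5030 = 0.60477
x = ρ cos φ = 0.94269 × cos(202.58°) = -0.87043
y = ρ sin φ = 0.94269 × sin(202.58°) = -0.36197

-0.870 -0.362 0.605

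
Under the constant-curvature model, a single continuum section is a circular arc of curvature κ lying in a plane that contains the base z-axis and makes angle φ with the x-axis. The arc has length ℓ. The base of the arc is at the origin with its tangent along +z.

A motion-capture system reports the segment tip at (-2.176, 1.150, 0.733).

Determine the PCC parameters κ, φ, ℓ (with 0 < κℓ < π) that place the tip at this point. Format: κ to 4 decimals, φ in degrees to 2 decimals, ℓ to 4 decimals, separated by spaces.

ρ = √(x²+y²) = √(-2.176² + 1.150²) = 2.46119
φ = atan2(y, x) mod 360° = atan2(1.150, -2.176) = 152.1439°
|p|² = ρ² + z² = 2.46119² + 0.733² = 6.59477
κ = 2ρ / |p|² = 2×2.46119 / 6.59477 = 0.74641
θ = 2·atan2(ρ, z) = 2·atan2(2.46119, 0.733) = 2.56268 rad
ℓ = θ/κ = 2.56268/0.74641 = 3.43334

0.7464 152.14 3.4333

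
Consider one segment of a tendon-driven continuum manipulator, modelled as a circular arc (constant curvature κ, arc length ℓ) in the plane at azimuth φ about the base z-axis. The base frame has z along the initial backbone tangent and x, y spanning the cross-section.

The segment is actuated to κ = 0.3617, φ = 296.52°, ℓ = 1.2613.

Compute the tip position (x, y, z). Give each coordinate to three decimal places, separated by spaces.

θ = κ·ℓ = 0.3617 × 1.2613 = 0.45621 rad
ρ = (1 − cos θ)/κ = (1 − 0.89773)/0.3617 = 0.28275
z = sin θ / κ = 0.44055/0.3617 = 1.21800
x = ρ cos φ = 0.28275 × cos(296.52°) = 0.12625
y = ρ sin φ = 0.28275 × sin(296.52°) = -0.25300

0.126 -0.253 1.218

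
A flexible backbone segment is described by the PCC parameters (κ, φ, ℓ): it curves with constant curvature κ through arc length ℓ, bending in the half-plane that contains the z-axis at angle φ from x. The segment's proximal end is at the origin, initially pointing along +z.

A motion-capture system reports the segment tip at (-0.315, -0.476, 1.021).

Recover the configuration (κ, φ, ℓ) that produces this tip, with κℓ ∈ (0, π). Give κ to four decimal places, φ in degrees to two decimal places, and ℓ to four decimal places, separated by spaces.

ρ = √(x²+y²) = √(-0.315² + -0.476²) = 0.57079
φ = atan2(y, x) mod 360° = atan2(-0.476, -0.315) = 236.5048°
|p|² = ρ² + z² = 0.57079² + 1.021² = 1.36824
κ = 2ρ / |p|² = 2×0.57079 / 1.36824 = 0.83434
θ = 2·atan2(ρ, z) = 2·atan2(0.57079, 1.021) = 1.01953 rad
ℓ = θ/κ = 1.01953/0.83434 = 1.22196

0.8343 236.50 1.2220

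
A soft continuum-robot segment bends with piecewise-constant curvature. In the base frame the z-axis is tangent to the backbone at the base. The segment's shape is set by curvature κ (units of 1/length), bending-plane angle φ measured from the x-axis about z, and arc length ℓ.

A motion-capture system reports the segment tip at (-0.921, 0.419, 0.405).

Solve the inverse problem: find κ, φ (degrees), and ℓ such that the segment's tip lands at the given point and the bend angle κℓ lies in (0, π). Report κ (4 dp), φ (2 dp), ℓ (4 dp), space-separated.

ρ = √(x²+y²) = √(-0.921² + 0.419²) = 1.01183
φ = atan2(y, x) mod 360° = atan2(0.419, -0.921) = 155.5373°
|p|² = ρ² + z² = 1.01183² + 0.405² = 1.18783
κ = 2ρ / |p|² = 2×1.01183 / 1.18783 = 1.70367
θ = 2·atan2(ρ, z) = 2·atan2(1.01183, 0.405) = 2.38012 rad
ℓ = θ/κ = 2.38012/1.70367 = 1.39706

1.7037 155.54 1.3971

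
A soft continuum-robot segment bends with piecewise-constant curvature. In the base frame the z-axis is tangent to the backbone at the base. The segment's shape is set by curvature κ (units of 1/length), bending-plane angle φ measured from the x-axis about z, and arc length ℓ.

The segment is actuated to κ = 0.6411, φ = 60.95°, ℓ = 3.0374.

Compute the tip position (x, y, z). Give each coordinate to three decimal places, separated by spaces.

θ = κ·ℓ = 0.6411 × 3.0374 = 1.94728 rad
ρ = (1 − cos θ)/κ = (1 − -0.36765)/0.6411 = 2.13329
z = sin θ / κ = 0.92996/0.6411 = 1.45058
x = ρ cos φ = 2.13329 × cos(60.95°) = 1.03587
y = ρ sin φ = 2.13329 × sin(60.95°) = 1.86491

1.036 1.865 1.451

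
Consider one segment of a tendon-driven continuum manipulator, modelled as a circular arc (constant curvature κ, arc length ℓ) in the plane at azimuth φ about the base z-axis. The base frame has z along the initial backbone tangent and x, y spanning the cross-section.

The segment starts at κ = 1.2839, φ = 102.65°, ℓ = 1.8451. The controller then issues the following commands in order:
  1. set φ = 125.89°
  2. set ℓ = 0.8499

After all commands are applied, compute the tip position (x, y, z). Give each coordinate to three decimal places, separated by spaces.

-0.246 0.340 0.691

initial: κ=1.2839, φ=102.65°, ℓ=1.8451
cmd 1: set φ=125.89° → (κ,φ,ℓ)=(1.2839,125.89°,1.8451) → tip=(-0.7836,1.0828,0.5437)
cmd 2: set ℓ=0.8499 → (κ,φ,ℓ)=(1.2839,125.89°,0.8499) → tip=(-0.2459,0.3398,0.6910)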